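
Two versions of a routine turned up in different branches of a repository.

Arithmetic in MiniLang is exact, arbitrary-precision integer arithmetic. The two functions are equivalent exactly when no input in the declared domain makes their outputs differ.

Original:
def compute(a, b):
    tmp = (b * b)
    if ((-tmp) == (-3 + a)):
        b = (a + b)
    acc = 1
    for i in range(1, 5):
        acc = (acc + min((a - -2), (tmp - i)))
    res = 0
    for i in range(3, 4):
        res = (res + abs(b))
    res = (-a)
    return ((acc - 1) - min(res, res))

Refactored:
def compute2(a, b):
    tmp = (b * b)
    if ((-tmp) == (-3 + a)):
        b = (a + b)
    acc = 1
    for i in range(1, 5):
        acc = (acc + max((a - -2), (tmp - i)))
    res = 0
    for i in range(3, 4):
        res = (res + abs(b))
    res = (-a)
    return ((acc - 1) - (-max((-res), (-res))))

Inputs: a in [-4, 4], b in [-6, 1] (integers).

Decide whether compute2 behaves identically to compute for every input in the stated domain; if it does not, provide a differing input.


On input a=-4, b=-6, compute returns -12 while compute2 returns 130.
verdict: not equivalent; witness: a=-4, b=-6


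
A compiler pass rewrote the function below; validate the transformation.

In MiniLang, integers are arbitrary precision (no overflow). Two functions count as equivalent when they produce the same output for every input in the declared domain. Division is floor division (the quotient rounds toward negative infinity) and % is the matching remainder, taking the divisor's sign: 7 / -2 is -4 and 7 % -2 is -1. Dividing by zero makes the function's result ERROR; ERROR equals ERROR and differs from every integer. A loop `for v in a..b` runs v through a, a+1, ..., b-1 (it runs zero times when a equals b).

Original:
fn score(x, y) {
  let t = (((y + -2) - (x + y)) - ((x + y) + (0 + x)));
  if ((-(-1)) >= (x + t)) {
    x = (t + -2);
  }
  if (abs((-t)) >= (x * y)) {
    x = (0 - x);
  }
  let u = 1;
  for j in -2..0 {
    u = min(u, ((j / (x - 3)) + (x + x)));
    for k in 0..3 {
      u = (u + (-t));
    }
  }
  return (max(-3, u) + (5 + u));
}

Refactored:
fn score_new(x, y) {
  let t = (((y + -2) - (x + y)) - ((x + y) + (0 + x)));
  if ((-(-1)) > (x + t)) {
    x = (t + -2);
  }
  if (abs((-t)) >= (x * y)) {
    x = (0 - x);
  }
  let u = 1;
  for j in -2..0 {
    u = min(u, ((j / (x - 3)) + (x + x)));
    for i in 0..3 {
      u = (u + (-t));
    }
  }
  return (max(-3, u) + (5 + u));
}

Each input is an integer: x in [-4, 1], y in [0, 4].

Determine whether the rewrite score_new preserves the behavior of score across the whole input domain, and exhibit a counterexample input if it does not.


Evaluate both at x=-3, y=3.
score: t := 4 | ((-(-1)) >= (x + t)): true | x := 2 | (abs((-t)) >= (x * y)): false | u := 1 | iter j=-2: | u := 1 | iter k=0: | u := -3 | iter k=1: | u := -7 | iter k=2: | u := -11 | iter j=-1: | u := -11 | iter k=0: | u := -15 | iter k=1: | u := -19 | iter k=2: | u := -23 | result -21
score_new: t := 4 | ((-(-1)) > (x + t)): false | (abs((-t)) >= (x * y)): true | x := 3 | u := 1 | iter j=-2: | divide-by-zero, output ERROR
-21 against ERROR: the behavior changed.
verdict: not equivalent; witness: x=-3, y=3


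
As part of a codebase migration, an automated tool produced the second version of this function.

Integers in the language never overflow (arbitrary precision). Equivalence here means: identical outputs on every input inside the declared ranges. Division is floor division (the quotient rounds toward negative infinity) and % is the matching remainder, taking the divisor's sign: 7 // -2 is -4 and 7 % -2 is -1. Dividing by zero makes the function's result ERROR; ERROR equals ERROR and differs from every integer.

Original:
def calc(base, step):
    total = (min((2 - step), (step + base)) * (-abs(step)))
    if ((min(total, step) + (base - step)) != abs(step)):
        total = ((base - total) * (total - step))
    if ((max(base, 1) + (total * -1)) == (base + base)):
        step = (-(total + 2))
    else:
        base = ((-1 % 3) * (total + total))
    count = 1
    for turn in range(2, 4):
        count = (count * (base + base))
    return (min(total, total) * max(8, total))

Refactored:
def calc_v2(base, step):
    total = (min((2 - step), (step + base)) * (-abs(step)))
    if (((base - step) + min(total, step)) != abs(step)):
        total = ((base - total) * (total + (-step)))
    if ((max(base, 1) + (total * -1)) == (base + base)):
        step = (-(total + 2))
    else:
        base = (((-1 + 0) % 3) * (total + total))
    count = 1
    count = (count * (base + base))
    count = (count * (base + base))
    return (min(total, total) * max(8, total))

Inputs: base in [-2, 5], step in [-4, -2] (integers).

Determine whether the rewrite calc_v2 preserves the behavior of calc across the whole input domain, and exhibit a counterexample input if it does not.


This is a faithful refactor — loop structure differs, plus arithmetic usage differs, plus constant usage differs, plus local variable names differ, but the computed results match everywhere.
Tracing base=5, step=-4: calc: total becomes -4; next ((min(total, step) + (base - step)) != abs(step)) evaluates to true; next total becomes 0; next ((max(base, 1) + (total * -1)) == (base + base)) evaluates to false; next base becomes 0; next count becomes 1; next at turn=2:; next count becomes 0; next at turn=3:; next count becomes 0; next final value 0 | calc_v2: total becomes -4; next (((base - step) + min(total, step)) != abs(step)) evaluates to true; next total becomes 0; next ((max(base, 1) + (total * -1)) == (base + base)) evaluates to false; next base becomes 0; next count becomes 1; next count becomes 0; next count becomes 0; next final value 0 — matching result 0.
Sweeping the whole domain (24 inputs) finds no disagreement.
verdict: equivalent


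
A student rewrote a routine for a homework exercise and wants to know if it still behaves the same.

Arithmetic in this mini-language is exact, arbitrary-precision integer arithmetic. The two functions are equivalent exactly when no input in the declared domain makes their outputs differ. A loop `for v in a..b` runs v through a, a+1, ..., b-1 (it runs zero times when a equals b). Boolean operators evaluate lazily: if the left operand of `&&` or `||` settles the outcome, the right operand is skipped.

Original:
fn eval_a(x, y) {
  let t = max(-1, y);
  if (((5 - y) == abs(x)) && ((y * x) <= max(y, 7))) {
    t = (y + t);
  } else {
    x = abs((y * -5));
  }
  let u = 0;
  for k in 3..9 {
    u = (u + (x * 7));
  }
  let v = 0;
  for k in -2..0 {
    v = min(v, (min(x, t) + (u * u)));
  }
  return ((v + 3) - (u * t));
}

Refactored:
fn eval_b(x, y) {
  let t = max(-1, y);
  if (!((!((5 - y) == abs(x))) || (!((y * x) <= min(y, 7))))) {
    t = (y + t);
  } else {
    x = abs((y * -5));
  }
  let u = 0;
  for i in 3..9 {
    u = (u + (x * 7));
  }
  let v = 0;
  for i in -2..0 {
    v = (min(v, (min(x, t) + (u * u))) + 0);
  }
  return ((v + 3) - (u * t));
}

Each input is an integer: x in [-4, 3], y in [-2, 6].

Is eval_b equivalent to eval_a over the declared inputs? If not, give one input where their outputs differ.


These are not equivalent — on x=2, y=3 the outputs split (-501 vs -1887).
eval_a: t := 3 | (((5 - y) == abs(x)) && ((y * x) <= max(y, 7))): true | t := 6 | u := 0 | iter k=3: | u := 14 | iter k=4: | u := 28 | iter k=5: | u := 42 | iter k=6: | u := 56 | iter k=7: | u := 70 | iter k=8: | u := 84 | v := 0 | iter k=-2: | v := 0 | iter k=-1: | v := 0 | result -501
eval_b: t := 3 | (!((!((5 - y) == abs(x))) || (!((y * x) <= min(y, 7))))): false | x := 15 | u := 0 | iter i=3: | u := 105 | iter i=4: | u := 210 | iter i=5: | u := 315 | iter i=6: | u := 420 | iter i=7: | u := 525 | iter i=8: | u := 630 | v := 0 | iter i=-2: | v := 0 | iter i=-1: | v := 0 | result -1887
verdict: not equivalent; witness: x=2, y=3


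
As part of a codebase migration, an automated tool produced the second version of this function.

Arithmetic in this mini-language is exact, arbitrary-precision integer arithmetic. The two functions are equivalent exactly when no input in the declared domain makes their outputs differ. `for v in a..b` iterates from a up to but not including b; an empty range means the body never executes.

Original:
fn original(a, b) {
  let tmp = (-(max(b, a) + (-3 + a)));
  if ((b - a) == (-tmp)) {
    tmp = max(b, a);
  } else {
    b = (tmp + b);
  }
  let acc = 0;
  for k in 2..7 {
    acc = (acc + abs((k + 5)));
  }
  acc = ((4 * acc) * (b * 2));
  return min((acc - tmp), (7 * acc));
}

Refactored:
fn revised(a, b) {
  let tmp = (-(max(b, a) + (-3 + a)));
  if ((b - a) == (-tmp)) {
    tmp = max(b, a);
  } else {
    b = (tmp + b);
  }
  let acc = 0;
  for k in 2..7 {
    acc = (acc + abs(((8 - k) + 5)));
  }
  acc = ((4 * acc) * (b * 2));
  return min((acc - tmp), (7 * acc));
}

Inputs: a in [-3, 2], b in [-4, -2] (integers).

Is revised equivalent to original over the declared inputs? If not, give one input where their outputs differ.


Behavior is preserved: although arithmetic usage differs, plus constant usage differs, the outputs never diverge.
As a probe, take a=-3, b=-4: original runs tmp := 9 | ((b - a) == (-tmp)): false | b := 5 | acc := 0 | iter k=2: | acc := 7 | iter k=3: | acc := 15 | iter k=4: | acc := 24 | iter k=5: | acc := 34 | iter k=6: | acc := 45 | acc := 1800 | result 1791; revised runs tmp := 9 | ((b - a) == (-tmp)): false | b := 5 | acc := 0 | iter k=2: | acc := 11 | iter k=3: | acc := 21 | iter k=4: | acc := 30 | iter k=5: | acc := 38 | iter k=6: | acc := 45 | acc := 1800 | result 1791; both end at 1791.
Checked all 18 inputs in the declared domain: the outputs agree on every one.
verdict: equivalent


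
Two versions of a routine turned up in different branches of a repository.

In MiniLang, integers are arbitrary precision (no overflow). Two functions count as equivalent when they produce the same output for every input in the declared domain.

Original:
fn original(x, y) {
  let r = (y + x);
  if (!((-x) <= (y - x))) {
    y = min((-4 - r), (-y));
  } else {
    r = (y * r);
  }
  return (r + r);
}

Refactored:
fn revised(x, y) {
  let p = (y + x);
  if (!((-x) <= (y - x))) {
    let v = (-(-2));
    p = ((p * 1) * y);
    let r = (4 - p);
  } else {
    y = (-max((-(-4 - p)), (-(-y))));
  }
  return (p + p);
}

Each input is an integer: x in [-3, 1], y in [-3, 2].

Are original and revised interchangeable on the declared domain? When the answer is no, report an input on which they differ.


Input x=-3, y=-3: -12 from original versus 36 from revised.
verdict: not equivalent; witness: x=-3, y=-3


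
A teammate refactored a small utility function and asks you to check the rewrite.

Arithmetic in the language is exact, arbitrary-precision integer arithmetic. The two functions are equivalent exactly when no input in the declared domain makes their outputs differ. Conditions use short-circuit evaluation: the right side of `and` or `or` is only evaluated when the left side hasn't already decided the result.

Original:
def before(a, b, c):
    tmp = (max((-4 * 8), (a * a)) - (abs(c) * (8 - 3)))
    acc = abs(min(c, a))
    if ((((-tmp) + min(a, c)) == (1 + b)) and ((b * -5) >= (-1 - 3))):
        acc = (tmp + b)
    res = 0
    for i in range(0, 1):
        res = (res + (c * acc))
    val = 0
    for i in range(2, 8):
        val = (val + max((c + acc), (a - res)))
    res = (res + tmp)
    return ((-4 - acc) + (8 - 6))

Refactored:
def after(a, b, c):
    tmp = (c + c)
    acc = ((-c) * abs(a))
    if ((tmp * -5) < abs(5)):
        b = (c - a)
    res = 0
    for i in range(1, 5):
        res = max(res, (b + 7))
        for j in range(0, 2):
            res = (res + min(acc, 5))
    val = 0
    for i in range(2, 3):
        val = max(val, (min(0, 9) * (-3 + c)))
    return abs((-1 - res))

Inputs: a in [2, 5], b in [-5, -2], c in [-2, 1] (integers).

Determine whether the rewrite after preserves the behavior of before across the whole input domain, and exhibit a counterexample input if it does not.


Take a=2, b=-5, c=-2.
before: tmp := -6 | acc := 2 | ((((-tmp) + min(a, c)) == (1 + b)) and ((b * -5) >= (-1 - 3))): false | res := 0 | iter i=0: | res := -4 | val := 0 | iter i=2: | val := 6 | iter i=3: | val := 12 | iter i=4: | val := 18 | iter i=5: | val := 24 | iter i=6: | val := 30 | iter i=7: | val := 36 | res := -10 | result -4
after: tmp := -4 | acc := 4 | ((tmp * -5) < abs(5)): false | res := 0 | iter i=1: | res := 2 | iter j=0: | res := 6 | iter j=1: | res := 10 | iter i=2: | res := 10 | iter j=0: | res := 14 | iter j=1: | res := 18 | iter i=3: | res := 18 | iter j=0: | res := 22 | iter j=1: | res := 26 | iter i=4: | res := 26 | iter j=0: | res := 30 | iter j=1: | res := 34 | val := 0 | iter i=2: | val := 0 | result 35
-4 != 35, so the rewrite changes behavior.
verdict: not equivalent; witness: a=2, b=-5, c=-2


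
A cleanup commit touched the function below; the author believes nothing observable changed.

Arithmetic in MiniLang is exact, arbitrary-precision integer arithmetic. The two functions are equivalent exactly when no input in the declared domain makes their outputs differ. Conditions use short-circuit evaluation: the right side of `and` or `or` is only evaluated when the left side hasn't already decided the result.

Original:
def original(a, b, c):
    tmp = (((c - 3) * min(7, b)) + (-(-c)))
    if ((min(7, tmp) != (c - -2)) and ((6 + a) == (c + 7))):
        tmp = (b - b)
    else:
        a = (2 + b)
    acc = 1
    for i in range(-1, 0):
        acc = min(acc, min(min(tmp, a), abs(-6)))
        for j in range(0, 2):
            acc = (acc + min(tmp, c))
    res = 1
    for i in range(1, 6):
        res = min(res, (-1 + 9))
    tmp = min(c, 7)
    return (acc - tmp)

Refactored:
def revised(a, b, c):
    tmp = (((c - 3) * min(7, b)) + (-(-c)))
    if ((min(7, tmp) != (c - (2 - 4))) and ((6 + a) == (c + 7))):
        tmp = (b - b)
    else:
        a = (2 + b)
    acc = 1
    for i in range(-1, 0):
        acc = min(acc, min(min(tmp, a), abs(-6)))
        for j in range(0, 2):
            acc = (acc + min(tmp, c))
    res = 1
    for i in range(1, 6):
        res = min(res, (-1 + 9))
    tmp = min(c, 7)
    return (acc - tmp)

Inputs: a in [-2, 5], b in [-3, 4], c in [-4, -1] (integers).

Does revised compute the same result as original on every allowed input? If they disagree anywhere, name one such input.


Behavior is preserved: although constant usage differs, and arithmetic usage differs, the outputs never diverge.
Tracing a=2, b=4, c=-4: original: tmp=-32, then ((min(7, tmp) != (c - -2)) and ((6 + a) == (c + 7))) is false, then a=6, then acc=1, then (i=-1), then acc=-32, then (j=0), then acc=-64, then (j=1), then acc=-96, then res=1, then (i=1), then res=1, then (i=2), then res=1, then (i=3), then res=1, then (i=4), then res=1, then (i=5), then res=1, then tmp=-4, then returns -92 | revised: tmp=-32, then ((min(7, tmp) != (c - (2 - 4))) and ((6 + a) == (c + 7))) is false, then a=6, then acc=1, then (i=-1), then acc=-32, then (j=0), then acc=-64, then (j=1), then acc=-96, then res=1, then (i=1), then res=1, then (i=2), then res=1, then (i=3), then res=1, then (i=4), then res=1, then (i=5), then res=1, then tmp=-4, then returns -92 — matching result -92.
Every one of the 256 inputs gives matching results.
verdict: equivalent


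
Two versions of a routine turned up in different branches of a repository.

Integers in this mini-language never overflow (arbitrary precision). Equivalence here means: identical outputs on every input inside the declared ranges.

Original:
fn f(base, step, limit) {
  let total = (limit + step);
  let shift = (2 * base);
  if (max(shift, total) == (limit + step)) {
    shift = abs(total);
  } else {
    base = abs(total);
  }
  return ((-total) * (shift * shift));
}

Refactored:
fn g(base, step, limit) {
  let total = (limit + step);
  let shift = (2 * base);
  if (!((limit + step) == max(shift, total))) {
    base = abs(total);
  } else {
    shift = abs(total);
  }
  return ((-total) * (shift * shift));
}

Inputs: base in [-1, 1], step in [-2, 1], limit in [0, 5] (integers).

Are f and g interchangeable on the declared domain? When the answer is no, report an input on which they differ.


Behavior is preserved: although boolean connective usage differs, the outputs never diverge.
One worked example (base=1, step=1, limit=3) — f: total = 4; shift = 2; (max(shift, total) == (limit + step)) -> true; shift = 4; return -64; g: total = 4; shift = 2; (!((limit + step) == max(shift, total))) -> false; shift = 4; return -64; agreement on -64.
An exhaustive pass over the 72 declared inputs shows identical outputs.
verdict: equivalent


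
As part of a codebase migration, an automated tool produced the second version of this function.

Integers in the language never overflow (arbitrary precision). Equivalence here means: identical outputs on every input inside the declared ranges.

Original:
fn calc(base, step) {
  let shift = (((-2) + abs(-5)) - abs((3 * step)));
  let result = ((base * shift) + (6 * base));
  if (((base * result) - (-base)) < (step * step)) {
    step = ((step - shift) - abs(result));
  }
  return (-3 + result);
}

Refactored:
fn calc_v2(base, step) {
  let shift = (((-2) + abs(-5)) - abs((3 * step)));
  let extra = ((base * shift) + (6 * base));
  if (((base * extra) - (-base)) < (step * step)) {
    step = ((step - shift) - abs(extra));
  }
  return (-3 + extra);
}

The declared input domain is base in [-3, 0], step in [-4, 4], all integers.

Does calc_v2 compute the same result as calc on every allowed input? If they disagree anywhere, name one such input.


Behavior is preserved: although local variable names differ, the outputs never diverge.
One worked example (base=-3, step=1) — calc: shift := 0 | result := -18 | (((base * result) - (-base)) < (step * step)): false | result -21; calc_v2: shift := 0 | extra := -18 | (((base * extra) - (-base)) < (step * step)): false | result -21; agreement on -21.
An exhaustive pass over the 36 declared inputs shows identical outputs.
verdict: equivalent


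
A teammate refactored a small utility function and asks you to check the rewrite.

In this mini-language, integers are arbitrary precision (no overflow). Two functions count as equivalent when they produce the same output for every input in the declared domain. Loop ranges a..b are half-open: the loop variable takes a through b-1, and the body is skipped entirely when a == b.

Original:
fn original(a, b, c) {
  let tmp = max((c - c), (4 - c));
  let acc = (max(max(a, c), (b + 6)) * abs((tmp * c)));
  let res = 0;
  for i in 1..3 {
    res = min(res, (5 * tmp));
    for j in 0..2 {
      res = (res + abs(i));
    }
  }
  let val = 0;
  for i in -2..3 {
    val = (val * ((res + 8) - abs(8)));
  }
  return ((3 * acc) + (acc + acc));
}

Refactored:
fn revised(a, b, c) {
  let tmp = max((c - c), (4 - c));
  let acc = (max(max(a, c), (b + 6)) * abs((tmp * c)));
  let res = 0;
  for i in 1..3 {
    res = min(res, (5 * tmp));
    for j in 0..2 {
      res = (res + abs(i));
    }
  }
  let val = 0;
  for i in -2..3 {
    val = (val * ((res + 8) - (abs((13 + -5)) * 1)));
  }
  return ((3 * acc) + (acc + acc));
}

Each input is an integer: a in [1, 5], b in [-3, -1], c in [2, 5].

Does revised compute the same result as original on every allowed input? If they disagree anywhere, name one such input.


The two versions differ — the changes include constant usage differs, arithmetic usage differs.
As a probe, take a=1, b=-3, c=5: original runs tmp = 0; acc = 0; res = 0; [i=1]; res = 0; [j=0]; res = 1; [j=1]; res = 2; [i=2]; res = 0; [j=0]; res = 2; [j=1]; res = 4; val = 0; [i=-2]; val = 0; [i=-1]; val = 0; [i=0]; val = 0; [i=1]; val = 0; [i=2]; val = 0; return 0; revised runs tmp = 0; acc = 0; res = 0; [i=1]; res = 0; [j=0]; res = 1; [j=1]; res = 2; [i=2]; res = 0; [j=0]; res = 2; [j=1]; res = 4; val = 0; [i=-2]; val = 0; [i=-1]; val = 0; [i=0]; val = 0; [i=1]; val = 0; [i=2]; val = 0; return 0; both end at 0.
Sweeping the whole domain (60 inputs) finds no disagreement.
verdict: equivalent


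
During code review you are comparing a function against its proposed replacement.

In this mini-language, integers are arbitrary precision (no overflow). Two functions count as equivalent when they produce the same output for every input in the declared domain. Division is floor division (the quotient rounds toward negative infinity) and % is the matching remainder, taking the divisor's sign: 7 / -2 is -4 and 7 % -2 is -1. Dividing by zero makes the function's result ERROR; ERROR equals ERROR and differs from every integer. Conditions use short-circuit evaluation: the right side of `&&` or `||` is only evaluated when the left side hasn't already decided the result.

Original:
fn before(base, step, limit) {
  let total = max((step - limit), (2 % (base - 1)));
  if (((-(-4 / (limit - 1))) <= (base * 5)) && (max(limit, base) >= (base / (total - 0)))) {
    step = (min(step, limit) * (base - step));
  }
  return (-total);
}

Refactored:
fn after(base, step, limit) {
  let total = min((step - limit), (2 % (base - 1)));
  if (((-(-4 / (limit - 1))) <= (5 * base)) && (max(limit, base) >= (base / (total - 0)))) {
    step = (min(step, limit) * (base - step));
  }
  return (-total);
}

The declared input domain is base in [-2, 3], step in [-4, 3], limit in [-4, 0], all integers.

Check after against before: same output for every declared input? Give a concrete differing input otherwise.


The rewrite breaks on base=-2, step=-4, limit=-4, where the results are 0 and 1.
before: total := 0 | (((-(-4 / (limit - 1))) <= (base * 5)) && (max(limit, base) >= (base / (total - 0)))): false | result 0
after: total := -1 | (((-(-4 / (limit - 1))) <= (5 * base)) && (max(limit, base) >= (base / (total - 0)))): false | result 1
verdict: not equivalent; witness: base=-2, step=-4, limit=-4


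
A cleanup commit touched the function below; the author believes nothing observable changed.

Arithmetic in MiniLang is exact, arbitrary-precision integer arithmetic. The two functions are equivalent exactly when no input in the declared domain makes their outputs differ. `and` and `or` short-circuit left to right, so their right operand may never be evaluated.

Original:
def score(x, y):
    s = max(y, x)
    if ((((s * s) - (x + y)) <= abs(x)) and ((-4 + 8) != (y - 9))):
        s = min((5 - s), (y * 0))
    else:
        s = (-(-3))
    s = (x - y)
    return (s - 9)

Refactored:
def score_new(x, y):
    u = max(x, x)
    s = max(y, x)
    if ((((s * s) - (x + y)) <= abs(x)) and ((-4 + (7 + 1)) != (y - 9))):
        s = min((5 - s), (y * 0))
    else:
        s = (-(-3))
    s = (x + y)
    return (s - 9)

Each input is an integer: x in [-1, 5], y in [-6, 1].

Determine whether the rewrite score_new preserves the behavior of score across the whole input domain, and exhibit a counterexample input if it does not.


There is a counterexample at x=-1, y=-6: -4 on one side, -16 on the other.
score: s=-1, then ((((s * s) - (x + y)) <= abs(x)) and ((-4 + 8) != (y - 9))) is false, then s=3, then s=5, then returns -4
score_new: u=-1, then s=-1, then ((((s * s) - (x + y)) <= abs(x)) and ((-4 + (7 + 1)) != (y - 9))) is false, then s=3, then s=-7, then returns -16
verdict: not equivalent; witness: x=-1, y=-6


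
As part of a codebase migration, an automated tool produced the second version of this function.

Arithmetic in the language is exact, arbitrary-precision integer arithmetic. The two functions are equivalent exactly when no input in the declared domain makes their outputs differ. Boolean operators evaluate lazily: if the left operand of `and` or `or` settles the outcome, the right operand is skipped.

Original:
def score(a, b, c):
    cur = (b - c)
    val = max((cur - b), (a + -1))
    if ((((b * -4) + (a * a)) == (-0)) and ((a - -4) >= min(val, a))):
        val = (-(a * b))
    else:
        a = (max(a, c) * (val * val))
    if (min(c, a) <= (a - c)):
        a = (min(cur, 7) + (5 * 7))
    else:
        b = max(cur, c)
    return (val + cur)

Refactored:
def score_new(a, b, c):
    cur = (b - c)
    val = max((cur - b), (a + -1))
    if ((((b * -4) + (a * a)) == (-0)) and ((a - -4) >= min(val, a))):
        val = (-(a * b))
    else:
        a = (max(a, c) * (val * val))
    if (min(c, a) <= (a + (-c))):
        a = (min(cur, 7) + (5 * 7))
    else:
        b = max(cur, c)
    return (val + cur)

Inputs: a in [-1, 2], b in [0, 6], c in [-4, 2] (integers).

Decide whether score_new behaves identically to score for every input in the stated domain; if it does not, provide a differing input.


The two versions differ — the changes include arithmetic usage differs.
Tracing a=0, b=3, c=0: score: cur becomes 3; next val becomes 0; next ((((b * -4) + (a * a)) == (-0)) and ((a - -4) >= min(val, a))) evaluates to false; next a becomes 0; next (min(c, a) <= (a - c)) evaluates to true; next a becomes 38; next final value 3 | score_new: cur becomes 3; next val becomes 0; next ((((b * -4) + (a * a)) == (-0)) and ((a - -4) >= min(val, a))) evaluates to false; next a becomes 0; next (min(c, a) <= (a + (-c))) evaluates to true; next a becomes 38; next final value 3 — matching result 3.
Sweeping the whole domain (196 inputs) finds no disagreement.
verdict: equivalent


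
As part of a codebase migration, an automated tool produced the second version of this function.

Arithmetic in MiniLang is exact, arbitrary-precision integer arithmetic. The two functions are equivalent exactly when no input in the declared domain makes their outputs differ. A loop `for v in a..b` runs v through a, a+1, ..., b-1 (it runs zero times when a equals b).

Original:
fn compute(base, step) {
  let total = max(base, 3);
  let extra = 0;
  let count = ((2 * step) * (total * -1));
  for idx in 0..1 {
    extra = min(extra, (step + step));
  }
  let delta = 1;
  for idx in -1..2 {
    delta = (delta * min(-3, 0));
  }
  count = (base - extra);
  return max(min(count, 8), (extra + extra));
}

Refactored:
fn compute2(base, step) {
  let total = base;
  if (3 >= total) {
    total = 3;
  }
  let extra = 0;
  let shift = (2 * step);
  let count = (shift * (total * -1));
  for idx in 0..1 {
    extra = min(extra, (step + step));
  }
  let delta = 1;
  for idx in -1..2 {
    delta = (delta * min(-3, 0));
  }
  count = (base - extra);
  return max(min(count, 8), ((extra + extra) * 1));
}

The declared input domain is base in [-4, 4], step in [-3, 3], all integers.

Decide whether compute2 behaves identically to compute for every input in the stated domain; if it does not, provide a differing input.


Whatever the rewrite altered, no input in the stated domain can expose a difference.
As a probe, take base=3, step=0: compute runs total := 3 | extra := 0 | count := 0 | iter idx=0: | extra := 0 | delta := 1 | iter idx=-1: | delta := -3 | iter idx=0: | delta := 9 | iter idx=1: | delta := -27 | count := 3 | result 3; compute2 runs total := 3 | (3 >= total): true | total := 3 | extra := 0 | shift := 0 | count := 0 | iter idx=0: | extra := 0 | delta := 1 | iter idx=-1: | delta := -3 | iter idx=0: | delta := 9 | iter idx=1: | delta := -27 | count := 3 | result 3; both end at 3.
Across all 63 domain points the two functions coincide.
verdict: equivalent


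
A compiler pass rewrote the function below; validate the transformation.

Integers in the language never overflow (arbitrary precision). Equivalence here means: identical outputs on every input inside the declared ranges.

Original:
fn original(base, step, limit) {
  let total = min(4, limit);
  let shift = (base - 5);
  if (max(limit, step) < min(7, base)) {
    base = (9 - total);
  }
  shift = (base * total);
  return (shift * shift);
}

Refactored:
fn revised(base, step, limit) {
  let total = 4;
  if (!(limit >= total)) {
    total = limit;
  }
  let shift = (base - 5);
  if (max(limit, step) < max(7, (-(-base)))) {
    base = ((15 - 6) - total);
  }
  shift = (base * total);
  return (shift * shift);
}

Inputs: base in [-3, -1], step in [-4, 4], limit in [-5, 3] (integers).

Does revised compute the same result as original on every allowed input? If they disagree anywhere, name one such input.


On input base=-3, step=-4, limit=-3, original returns 81 while revised returns 1296.
verdict: not equivalent; witness: base=-3, step=-4, limit=-3


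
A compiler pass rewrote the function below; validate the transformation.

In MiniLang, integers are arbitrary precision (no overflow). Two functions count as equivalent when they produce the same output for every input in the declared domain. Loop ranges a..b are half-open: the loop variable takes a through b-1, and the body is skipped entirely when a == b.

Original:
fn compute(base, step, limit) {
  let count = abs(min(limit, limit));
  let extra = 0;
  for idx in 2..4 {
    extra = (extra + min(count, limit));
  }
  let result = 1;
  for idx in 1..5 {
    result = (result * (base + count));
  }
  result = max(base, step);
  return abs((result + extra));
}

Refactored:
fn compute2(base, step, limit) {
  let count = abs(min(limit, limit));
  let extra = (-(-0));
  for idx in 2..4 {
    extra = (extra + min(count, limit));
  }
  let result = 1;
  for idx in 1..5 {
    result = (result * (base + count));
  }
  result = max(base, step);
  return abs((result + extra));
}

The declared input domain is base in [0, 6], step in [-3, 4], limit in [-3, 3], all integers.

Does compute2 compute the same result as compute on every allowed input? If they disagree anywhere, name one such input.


Reading the diff, among the changes: same computation, different form.
Tracing base=5, step=-1, limit=-3: compute: count = 3; extra = 0; [idx=2]; extra = -3; [idx=3]; extra = -6; result = 1; [idx=1]; result = 8; [idx=2]; result = 64; [idx=3]; result = 512; [idx=4]; result = 4096; result = 5; return 1 | compute2: count = 3; extra = 0; [idx=2]; extra = -3; [idx=3]; extra = -6; result = 1; [idx=1]; result = 8; [idx=2]; result = 64; [idx=3]; result = 512; [idx=4]; result = 4096; result = 5; return 1 — matching result 1.
Every one of the 392 inputs gives matching results.
verdict: equivalent


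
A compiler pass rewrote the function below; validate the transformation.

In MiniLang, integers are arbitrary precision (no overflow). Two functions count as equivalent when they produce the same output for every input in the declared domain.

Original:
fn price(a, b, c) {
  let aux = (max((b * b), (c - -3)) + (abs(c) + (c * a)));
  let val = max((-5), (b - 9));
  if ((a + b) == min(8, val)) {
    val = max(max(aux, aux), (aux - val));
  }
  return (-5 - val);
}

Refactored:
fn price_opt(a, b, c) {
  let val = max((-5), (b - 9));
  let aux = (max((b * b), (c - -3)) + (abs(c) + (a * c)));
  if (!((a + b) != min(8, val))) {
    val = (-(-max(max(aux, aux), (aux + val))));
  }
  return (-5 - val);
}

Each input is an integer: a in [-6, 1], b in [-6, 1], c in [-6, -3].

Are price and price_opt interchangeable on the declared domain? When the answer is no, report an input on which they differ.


There is a counterexample at a=-6, b=1, c=-6: -53 on one side, -48 on the other.
price: aux := 43 | val := -5 | ((a + b) == min(8, val)): true | val := 48 | result -53
price_opt: val := -5 | aux := 43 | (!((a + b) != min(8, val))): true | val := 43 | result -48
verdict: not equivalent; witness: a=-6, b=1, c=-6


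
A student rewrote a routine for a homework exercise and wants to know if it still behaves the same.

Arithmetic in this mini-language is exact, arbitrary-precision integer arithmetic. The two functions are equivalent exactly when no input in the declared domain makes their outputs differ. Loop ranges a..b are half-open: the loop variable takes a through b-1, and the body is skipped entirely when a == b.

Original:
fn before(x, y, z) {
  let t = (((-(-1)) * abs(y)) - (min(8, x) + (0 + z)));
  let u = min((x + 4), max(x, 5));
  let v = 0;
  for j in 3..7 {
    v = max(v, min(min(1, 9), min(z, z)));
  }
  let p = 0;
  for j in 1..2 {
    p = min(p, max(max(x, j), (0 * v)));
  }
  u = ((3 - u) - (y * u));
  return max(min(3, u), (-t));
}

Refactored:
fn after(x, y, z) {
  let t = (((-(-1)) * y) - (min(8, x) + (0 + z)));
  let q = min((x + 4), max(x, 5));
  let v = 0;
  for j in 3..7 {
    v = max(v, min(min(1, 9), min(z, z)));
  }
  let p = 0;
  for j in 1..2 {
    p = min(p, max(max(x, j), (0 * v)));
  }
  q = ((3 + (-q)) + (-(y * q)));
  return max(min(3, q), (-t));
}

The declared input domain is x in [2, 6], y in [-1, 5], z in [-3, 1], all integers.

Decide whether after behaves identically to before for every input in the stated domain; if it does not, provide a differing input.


Try x=2, y=-1, z=1.
before: t = -2; u = 5; v = 0; [j=3]; v = 1; [j=4]; v = 1; [j=5]; v = 1; [j=6]; v = 1; p = 0; [j=1]; p = 0; u = 3; return 3
after: t = -4; q = 5; v = 0; [j=3]; v = 1; [j=4]; v = 1; [j=5]; v = 1; [j=6]; v = 1; p = 0; [j=1]; p = 0; q = 3; return 4
3 against 4: the behavior changed.
verdict: not equivalent; witness: x=2, y=-1, z=1


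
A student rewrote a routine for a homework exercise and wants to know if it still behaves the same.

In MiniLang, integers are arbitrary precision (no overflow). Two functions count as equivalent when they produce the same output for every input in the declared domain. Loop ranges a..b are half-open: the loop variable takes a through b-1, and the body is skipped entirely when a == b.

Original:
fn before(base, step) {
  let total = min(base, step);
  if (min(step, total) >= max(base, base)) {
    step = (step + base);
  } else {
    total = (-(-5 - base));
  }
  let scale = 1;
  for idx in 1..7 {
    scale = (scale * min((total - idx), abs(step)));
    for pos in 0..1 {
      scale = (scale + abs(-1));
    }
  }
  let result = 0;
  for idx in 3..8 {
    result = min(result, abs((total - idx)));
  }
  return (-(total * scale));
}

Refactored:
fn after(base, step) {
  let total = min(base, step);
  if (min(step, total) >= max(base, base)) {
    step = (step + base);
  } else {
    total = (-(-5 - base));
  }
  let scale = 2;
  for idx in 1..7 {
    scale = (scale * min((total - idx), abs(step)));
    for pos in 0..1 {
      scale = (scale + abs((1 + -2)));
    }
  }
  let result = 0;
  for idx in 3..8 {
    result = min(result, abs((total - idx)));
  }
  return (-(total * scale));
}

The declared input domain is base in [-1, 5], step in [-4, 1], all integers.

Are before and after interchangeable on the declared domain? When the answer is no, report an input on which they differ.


There is a counterexample at base=-1, step=-1: 3186 on one side, 8226 on the other.
before: total becomes -1; next (min(step, total) >= max(base, base)) evaluates to true; next step becomes -2; next scale becomes 1; next at idx=1:; next scale becomes -2; next at pos=0:; next scale becomes -1; next at idx=2:; next scale becomes 3; next at pos=0:; next scale becomes 4; next at idx=3:; next scale becomes -16; next at pos=0:; next scale becomes -15; next at idx=4:; next scale becomes 75; next at pos=0:; next scale becomes 76; next at idx=5:; next scale becomes -456; next at pos=0:; next scale becomes -455; next at idx=6:; next scale becomes 3185; next at pos=0:; next scale becomes 3186; next result becomes 0; next at idx=3:; next result becomes 0; next at idx=4:; next result becomes 0; next at idx=5:; next result becomes 0; next at idx=6:; next result becomes 0; next at idx=7:; next result becomes 0; next final value 3186
after: total becomes -1; next (min(step, total) >= max(base, base)) evaluates to true; next step becomes -2; next scale becomes 2; next at idx=1:; next scale becomes -4; next at pos=0:; next scale becomes -3; next at idx=2:; next scale becomes 9; next at pos=0:; next scale becomes 10; next at idx=3:; next scale becomes -40; next at pos=0:; next scale becomes -39; next at idx=4:; next scale becomes 195; next at pos=0:; next scale becomes 196; next at idx=5:; next scale becomes -1176; next at pos=0:; next scale becomes -1175; next at idx=6:; next scale becomes 8225; next at pos=0:; next scale becomes 8226; next result becomes 0; next at idx=3:; next result becomes 0; next at idx=4:; next result becomes 0; next at idx=5:; next result becomes 0; next at idx=6:; next result becomes 0; next at idx=7:; next result becomes 0; next final value 8226
verdict: not equivalent; witness: base=-1, step=-1


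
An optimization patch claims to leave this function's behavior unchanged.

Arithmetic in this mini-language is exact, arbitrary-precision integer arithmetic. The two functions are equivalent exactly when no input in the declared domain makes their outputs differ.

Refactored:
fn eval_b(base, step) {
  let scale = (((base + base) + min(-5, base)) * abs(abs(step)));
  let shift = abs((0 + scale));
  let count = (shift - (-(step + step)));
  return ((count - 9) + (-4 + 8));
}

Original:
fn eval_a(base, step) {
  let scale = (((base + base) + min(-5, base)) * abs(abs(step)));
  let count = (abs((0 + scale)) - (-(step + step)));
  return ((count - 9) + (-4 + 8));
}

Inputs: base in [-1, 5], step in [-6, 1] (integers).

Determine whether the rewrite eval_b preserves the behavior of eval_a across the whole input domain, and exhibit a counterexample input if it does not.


Although local variable names differ, plus statement counts differ, 56/56 inputs agree.
verdict: equivalent


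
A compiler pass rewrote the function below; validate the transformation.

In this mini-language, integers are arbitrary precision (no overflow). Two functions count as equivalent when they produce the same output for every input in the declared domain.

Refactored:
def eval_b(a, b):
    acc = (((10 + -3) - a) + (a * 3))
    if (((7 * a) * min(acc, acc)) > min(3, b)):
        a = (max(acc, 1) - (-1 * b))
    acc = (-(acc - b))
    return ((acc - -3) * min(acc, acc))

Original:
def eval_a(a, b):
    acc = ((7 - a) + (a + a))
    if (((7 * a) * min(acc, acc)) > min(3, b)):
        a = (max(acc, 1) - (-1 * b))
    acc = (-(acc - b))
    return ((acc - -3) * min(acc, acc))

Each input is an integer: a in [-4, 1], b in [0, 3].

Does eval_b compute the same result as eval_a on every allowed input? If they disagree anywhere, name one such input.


Run the pair on a=-4, b=0.
eval_a: acc becomes 3; next (((7 * a) * min(acc, acc)) > min(3, b)) evaluates to false; next acc becomes -3; next final value 0
eval_b: acc becomes -1; next (((7 * a) * min(acc, acc)) > min(3, b)) evaluates to true; next a becomes 1; next acc becomes 1; next final value 4
0 vs 4 — the two versions disagree here.
verdict: not equivalent; witness: a=-4, b=0


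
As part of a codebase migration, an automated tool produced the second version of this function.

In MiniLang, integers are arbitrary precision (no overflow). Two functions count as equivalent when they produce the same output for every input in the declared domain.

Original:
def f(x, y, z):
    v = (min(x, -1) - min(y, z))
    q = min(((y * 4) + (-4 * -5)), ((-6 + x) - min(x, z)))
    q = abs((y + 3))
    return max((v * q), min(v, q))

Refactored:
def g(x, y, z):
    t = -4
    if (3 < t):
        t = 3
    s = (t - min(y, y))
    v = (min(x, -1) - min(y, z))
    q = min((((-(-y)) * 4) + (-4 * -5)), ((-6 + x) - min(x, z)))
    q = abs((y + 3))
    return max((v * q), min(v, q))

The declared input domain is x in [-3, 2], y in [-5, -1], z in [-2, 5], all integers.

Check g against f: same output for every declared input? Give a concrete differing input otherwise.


This is a faithful refactor — comparison usage differs, branching structure differs, min/max/abs usage differs, constant usage differs, statement counts differ, arithmetic usage differs, local variable names differ, but the computed results match everywhere.
As a probe, take x=0, y=-3, z=2: f runs v := 2 | q := -6 | q := 0 | result 0; g runs t := -4 | (3 < t): false | s := -1 | v := 2 | q := -6 | q := 0 | result 0; both end at 0.
Across all 240 domain points the two functions coincide.
verdict: equivalent


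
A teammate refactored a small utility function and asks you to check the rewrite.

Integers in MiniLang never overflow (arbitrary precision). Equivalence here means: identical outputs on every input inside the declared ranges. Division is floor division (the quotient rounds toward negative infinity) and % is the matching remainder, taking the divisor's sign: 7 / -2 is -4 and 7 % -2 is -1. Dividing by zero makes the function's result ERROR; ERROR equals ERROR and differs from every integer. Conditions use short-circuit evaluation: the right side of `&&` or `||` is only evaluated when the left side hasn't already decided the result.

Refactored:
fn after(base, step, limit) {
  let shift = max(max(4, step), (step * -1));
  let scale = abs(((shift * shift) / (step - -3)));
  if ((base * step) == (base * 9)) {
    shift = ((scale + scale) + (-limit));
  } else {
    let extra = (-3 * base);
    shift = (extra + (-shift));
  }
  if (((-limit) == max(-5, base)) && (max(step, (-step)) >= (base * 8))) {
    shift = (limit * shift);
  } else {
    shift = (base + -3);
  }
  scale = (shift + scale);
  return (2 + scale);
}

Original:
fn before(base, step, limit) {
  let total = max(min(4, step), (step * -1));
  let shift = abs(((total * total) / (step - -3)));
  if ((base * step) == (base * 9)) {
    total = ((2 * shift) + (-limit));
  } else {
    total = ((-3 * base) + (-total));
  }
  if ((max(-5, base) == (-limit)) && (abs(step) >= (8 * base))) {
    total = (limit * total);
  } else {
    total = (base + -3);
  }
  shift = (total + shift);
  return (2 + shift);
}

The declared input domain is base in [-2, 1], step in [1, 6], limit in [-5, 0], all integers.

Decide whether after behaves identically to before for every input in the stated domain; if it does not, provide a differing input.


base=-2, step=1, limit=-5 yields -3 from before but 1 from after.
verdict: not equivalent; witness: base=-2, step=1, limit=-5
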